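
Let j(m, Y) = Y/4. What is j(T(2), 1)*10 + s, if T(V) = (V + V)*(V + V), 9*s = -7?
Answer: 31/18 ≈ 1.7222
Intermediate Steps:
s = -7/9 (s = (⅑)*(-7) = -7/9 ≈ -0.77778)
T(V) = 4*V² (T(V) = (2*V)*(2*V) = 4*V²)
j(m, Y) = Y/4 (j(m, Y) = Y*(¼) = Y/4)
j(T(2), 1)*10 + s = ((¼)*1)*10 - 7/9 = (¼)*10 - 7/9 = 5/2 - 7/9 = 31/18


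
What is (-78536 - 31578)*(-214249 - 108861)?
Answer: 35578934540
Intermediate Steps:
(-78536 - 31578)*(-214249 - 108861) = -110114*(-323110) = 35578934540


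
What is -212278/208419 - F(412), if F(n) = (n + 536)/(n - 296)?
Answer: -55551365/6044151 ≈ -9.1909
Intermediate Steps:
F(n) = (536 + n)/(-296 + n)
-212278/208419 - F(412) = -212278/208419 - (536 + 412)/(-296 + 412) = -212278*1/208419 - 948/116 = -212278/208419 - 948/116 = -212278/208419 - 1*237/29 = -212278/208419 - 237/29 = -55551365/6044151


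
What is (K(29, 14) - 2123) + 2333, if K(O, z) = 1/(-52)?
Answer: 10919/52 ≈ 209.98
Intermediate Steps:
K(O, z) = -1/52
(K(29, 14) - 2123) + 2333 = (-1/52 - 2123) + 2333 = -110397/52 + 2333 = 10919/52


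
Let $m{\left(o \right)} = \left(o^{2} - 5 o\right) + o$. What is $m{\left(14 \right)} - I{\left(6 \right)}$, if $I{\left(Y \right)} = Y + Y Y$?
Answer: $98$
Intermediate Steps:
$m{\left(o \right)} = o^{2} - 4 o$
$I{\left(Y \right)} = Y + Y^{2}$
$m{\left(14 \right)} - I{\left(6 \right)} = 14 \left(-4 + 14\right) - 6 \left(1 + 6\right) = 14 \cdot 10 - 6 \cdot 7 = 140 - 42 = 98$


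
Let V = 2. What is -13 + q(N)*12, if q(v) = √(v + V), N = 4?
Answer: -13 + 12*√6 ≈ 16.394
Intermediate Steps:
q(v) = √(2 + v) (q(v) = √(v + 2) = √(2 + v))
-13 + q(N)*12 = -13 + √(2 + 4)*12 = -13 + √6*12 = -13 + 12*√6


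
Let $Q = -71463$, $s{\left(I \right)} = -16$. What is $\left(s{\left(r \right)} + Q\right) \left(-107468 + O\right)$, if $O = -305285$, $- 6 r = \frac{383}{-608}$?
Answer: $29503171687$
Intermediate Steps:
$r = \frac{383}{3648}$ ($r = - \frac{383 \frac{1}{-608}}{6} = - \frac{383 \left(- \frac{1}{608}\right)}{6} = \left(- \frac{1}{6}\right) \left(- \frac{383}{608}\right) = \frac{383}{3648} \approx 0.10499$)
$\left(s{\left(r \right)} + Q\right) \left(-107468 + O\right) = \left(-16 - 71463\right) \left(-107468 - 305285\right) = \left(-71479\right) \left(-412753\right) = 29503171687$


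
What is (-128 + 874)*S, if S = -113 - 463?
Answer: -429696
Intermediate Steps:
S = -576
(-128 + 874)*S = (-128 + 874)*(-576) = 746*(-576) = -429696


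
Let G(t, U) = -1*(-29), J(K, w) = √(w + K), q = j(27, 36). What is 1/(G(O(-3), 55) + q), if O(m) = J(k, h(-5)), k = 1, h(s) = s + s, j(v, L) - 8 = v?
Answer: 1/64 ≈ 0.015625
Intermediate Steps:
j(v, L) = 8 + v
h(s) = 2*s
q = 35 (q = 8 + 27 = 35)
J(K, w) = √(K + w)
O(m) = 3*I (O(m) = √(1 + 2*(-5)) = √(1 - 10) = √(-9) = 3*I)
G(t, U) = 29
1/(G(O(-3), 55) + q) = 1/(29 + 35) = 1/64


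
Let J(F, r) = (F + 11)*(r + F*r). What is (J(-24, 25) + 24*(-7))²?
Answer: 53392249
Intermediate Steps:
J(F, r) = (11 + F)*(r + F*r)
(J(-24, 25) + 24*(-7))² = (25*(11 + (-24)² + 12*(-24)) + 24*(-7))² = (25*(11 + 576 - 288) - 168)² = (25*299 - 168)² = (7475 - 168)² = 7307² = 53392249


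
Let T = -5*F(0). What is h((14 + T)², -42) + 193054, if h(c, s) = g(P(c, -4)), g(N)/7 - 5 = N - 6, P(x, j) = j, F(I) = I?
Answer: 193019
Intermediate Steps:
g(N) = -7 + 7*N (g(N) = 35 + 7*(N - 6) = 35 + 7*(-6 + N) = 35 + (-42 + 7*N) = -7 + 7*N)
T = 0 (T = -5*0 = 0)
h(c, s) = -35 (h(c, s) = -7 + 7*(-4) = -7 - 28 = -35)
h((14 + T)², -42) + 193054 = -35 + 193054 = 193019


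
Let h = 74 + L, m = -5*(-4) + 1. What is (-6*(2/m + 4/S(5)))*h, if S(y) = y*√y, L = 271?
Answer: -1380/7 - 1656*√5/5 ≈ -937.73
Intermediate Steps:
m = 21 (m = 20 + 1 = 21)
S(y) = y^(3/2)
h = 345 (h = 74 + 271 = 345)
(-6*(2/m + 4/S(5)))*h = -6*(2/21 + 4/(5^(3/2)))*345 = -6*(2*(1/21) + 4/((5*√5)))*345 = -6*(2/21 + 4*(√5/25))*345 = -6*(2/21 + 4*√5/25)*345 = (-4/7 - 24*√5/25)*345 = -1380/7 - 1656*√5/5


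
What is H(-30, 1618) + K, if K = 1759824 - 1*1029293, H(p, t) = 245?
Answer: 730776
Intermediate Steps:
K = 730531 (K = 1759824 - 1029293 = 730531)
H(-30, 1618) + K = 245 + 730531 = 730776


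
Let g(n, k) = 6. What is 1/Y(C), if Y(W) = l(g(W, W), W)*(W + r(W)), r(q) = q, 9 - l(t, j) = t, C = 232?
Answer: 1/1392 ≈ 0.00071839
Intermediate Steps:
l(t, j) = 9 - t
Y(W) = 6*W (Y(W) = (9 - 1*6)*(W + W) = (9 - 6)*(2*W) = 3*(2*W) = 6*W)
1/Y(C) = 1/(6*232) = 1/1392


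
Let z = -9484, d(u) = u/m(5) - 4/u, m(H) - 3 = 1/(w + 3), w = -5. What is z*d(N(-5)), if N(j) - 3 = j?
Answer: -56904/5 ≈ -11381.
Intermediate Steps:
N(j) = 3 + j
m(H) = 5/2 (m(H) = 3 + 1/(-5 + 3) = 3 + 1/(-2) = 3 - 1/2 = 5/2)
d(u) = -4/u + 2*u/5 (d(u) = u/(5/2) - 4/u = u*(2/5) - 4/u = 2*u/5 - 4/u = -4/u + 2*u/5)
z*d(N(-5)) = -9484*(-4/(3 - 5) + 2*(3 - 5)/5) = -9484*(-4/(-2) + (2/5)*(-2)) = -9484*(-4*(-1/2) - 4/5) = -9484*(2 - 4/5) = -9484*6/5 = -56904/5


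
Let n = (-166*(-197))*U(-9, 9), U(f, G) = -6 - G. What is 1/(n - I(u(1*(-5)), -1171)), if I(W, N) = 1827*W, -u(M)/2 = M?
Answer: -1/508800 ≈ -1.9654e-6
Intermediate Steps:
u(M) = -2*M
n = -490530 (n = (-166*(-197))*(-6 - 1*9) = 32702*(-6 - 9) = 32702*(-15) = -490530)
1/(n - I(u(1*(-5)), -1171)) = 1/(-490530 - 1827*(-2*(-5))) = 1/(-490530 - 1827*10) = 1/(-490530 - 1*18270) = 1/(-490530 - 18270) = 1/(-508800) = -1/508800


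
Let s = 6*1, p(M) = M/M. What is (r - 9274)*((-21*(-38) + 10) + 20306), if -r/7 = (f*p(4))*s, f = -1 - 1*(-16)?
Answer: -209113056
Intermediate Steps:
p(M) = 1
f = 15 (f = -1 + 16 = 15)
s = 6
r = -630 (r = -7*15*1*6 = -105*6 = -7*90 = -630)
(r - 9274)*((-21*(-38) + 10) + 20306) = (-630 - 9274)*((-21*(-38) + 10) + 20306) = -9904*((798 + 10) + 20306) = -9904*(808 + 20306) = -9904*21114 = -209113056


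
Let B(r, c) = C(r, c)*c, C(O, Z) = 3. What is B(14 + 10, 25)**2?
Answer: 5625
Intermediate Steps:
B(r, c) = 3*c
B(14 + 10, 25)**2 = (3*25)**2 = 75**2 = 5625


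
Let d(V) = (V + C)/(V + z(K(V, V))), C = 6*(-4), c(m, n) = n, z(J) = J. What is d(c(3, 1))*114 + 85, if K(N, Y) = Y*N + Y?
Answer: -789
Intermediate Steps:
K(N, Y) = Y + N*Y (K(N, Y) = N*Y + Y = Y + N*Y)
C = -24
d(V) = (-24 + V)/(V + V*(1 + V)) (d(V) = (V - 24)/(V + V*(1 + V)) = (-24 + V)/(V + V*(1 + V)))
d(c(3, 1))*114 + 85 = ((-24 + 1)/(1*(2 + 1)))*114 + 85 = (1*(-23)/3)*114 + 85 = (1*(⅓)*(-23))*114 + 85 = -23/3*114 + 85 = -874 + 85 = -789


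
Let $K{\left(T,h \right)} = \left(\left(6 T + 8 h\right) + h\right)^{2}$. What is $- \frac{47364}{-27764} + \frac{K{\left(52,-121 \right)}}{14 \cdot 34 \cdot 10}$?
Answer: $\frac{606692307}{4719880} \approx 128.54$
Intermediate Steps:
$K{\left(T,h \right)} = \left(6 T + 9 h\right)^{2}$
$- \frac{47364}{-27764} + \frac{K{\left(52,-121 \right)}}{14 \cdot 34 \cdot 10} = - \frac{47364}{-27764} + \frac{9 \left(2 \cdot 52 + 3 \left(-121\right)\right)^{2}}{14 \cdot 34 \cdot 10} = \left(-47364\right) \left(- \frac{1}{27764}\right) + \frac{9 \left(104 - 363\right)^{2}}{476 \cdot 10} = \frac{11841}{6941} + \frac{9 \left(-259\right)^{2}}{4760} = \frac{11841}{6941} + 9 \cdot 67081 \cdot \frac{1}{4760} = \frac{11841}{6941} + 603729 \cdot \frac{1}{4760} = \frac{11841}{6941} + \frac{86247}{680} = \frac{606692307}{4719880}$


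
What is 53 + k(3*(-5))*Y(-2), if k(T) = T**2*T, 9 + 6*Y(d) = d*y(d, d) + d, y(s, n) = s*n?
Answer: 21481/2 ≈ 10741.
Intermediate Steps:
y(s, n) = n*s
Y(d) = -3/2 + d/6 + d**3/6 (Y(d) = -3/2 + (d*(d*d) + d)/6 = -3/2 + (d*d**2 + d)/6 = -3/2 + (d**3 + d)/6 = -3/2 + (d + d**3)/6 = -3/2 + (d/6 + d**3/6) = -3/2 + d/6 + d**3/6)
k(T) = T**3
53 + k(3*(-5))*Y(-2) = 53 + (3*(-5))**3*(-3/2 + (1/6)*(-2) + (1/6)*(-2)**3) = 53 + (-15)**3*(-3/2 - 1/3 + (1/6)*(-8)) = 53 - 3375*(-3/2 - 1/3 - 4/3) = 53 - 3375*(-19/6) = 53 + 21375/2 = 21481/2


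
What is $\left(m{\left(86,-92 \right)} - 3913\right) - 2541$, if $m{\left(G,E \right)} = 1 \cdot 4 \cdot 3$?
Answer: $-6442$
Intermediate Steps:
$m{\left(G,E \right)} = 12$ ($m{\left(G,E \right)} = 4 \cdot 3 = 12$)
$\left(m{\left(86,-92 \right)} - 3913\right) - 2541 = \left(12 - 3913\right) - 2541 = -3901 - 2541 = -6442$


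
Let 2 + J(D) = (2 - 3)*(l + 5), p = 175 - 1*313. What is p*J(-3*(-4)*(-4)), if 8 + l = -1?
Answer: -276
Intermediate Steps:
l = -9 (l = -8 - 1 = -9)
p = -138 (p = 175 - 313 = -138)
J(D) = 2 (J(D) = -2 + (2 - 3)*(-9 + 5) = -2 - 1*(-4) = -2 + 4 = 2)
p*J(-3*(-4)*(-4)) = -138*2 = -276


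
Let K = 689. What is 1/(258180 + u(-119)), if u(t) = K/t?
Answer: 119/30722731 ≈ 3.8734e-6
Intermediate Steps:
u(t) = 689/t
1/(258180 + u(-119)) = 1/(258180 + 689/(-119)) = 1/(258180 + 689*(-1/119)) = 1/(258180 - 689/119) = 1/(30722731/119) = 119/30722731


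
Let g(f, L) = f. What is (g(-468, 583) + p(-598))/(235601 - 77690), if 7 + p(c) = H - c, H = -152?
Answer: -29/157911 ≈ -0.00018365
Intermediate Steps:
p(c) = -159 - c (p(c) = -7 + (-152 - c) = -159 - c)
(g(-468, 583) + p(-598))/(235601 - 77690) = (-468 + (-159 - 1*(-598)))/(235601 - 77690) = (-468 + (-159 + 598))/157911 = (-468 + 439)*(1/157911) = -29*1/157911 = -29/157911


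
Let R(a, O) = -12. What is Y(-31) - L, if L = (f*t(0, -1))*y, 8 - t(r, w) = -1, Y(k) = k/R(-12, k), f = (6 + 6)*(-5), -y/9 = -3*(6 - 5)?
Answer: 174991/12 ≈ 14583.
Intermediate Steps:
y = 27 (y = -(-27)*(6 - 5) = -(-27) = -9*(-3) = 27)
f = -60 (f = 12*(-5) = -60)
Y(k) = -k/12 (Y(k) = k/(-12) = k*(-1/12) = -k/12)
t(r, w) = 9 (t(r, w) = 8 - 1*(-1) = 8 + 1 = 9)
L = -14580 (L = -60*9*27 = -540*27 = -14580)
Y(-31) - L = -1/12*(-31) - 1*(-14580) = 31/12 + 14580 = 174991/12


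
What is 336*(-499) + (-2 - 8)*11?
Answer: -167774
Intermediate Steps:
336*(-499) + (-2 - 8)*11 = -167664 - 10*11 = -167664 - 110 = -167774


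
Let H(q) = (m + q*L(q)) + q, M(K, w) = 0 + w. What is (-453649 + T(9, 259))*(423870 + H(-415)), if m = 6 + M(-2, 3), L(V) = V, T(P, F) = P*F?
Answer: -268845168102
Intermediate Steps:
T(P, F) = F*P
M(K, w) = w
m = 9 (m = 6 + 3 = 9)
H(q) = 9 + q + q² (H(q) = (9 + q*q) + q = (9 + q²) + q = 9 + q + q²)
(-453649 + T(9, 259))*(423870 + H(-415)) = (-453649 + 259*9)*(423870 + (9 - 415 + (-415)²)) = (-453649 + 2331)*(423870 + (9 - 415 + 172225)) = -451318*(423870 + 171819) = -451318*595689 = -268845168102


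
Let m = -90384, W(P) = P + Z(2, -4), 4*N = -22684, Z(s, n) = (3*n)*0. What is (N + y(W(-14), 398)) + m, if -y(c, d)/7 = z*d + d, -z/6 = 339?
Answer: 5567883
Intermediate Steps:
Z(s, n) = 0
N = -5671 (N = (¼)*(-22684) = -5671)
z = -2034 (z = -6*339 = -2034)
W(P) = P (W(P) = P + 0 = P)
y(c, d) = 14231*d (y(c, d) = -7*(-2034*d + d) = -(-14231)*d = 14231*d)
(N + y(W(-14), 398)) + m = (-5671 + 14231*398) - 90384 = (-5671 + 5663938) - 90384 = 5658267 - 90384 = 5567883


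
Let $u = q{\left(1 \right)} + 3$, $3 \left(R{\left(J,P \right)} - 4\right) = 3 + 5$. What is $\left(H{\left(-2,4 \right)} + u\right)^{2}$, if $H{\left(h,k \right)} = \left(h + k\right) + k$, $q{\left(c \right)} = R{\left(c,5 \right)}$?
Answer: $\frac{2209}{9} \approx 245.44$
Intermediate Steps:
$R{\left(J,P \right)} = \frac{20}{3}$ ($R{\left(J,P \right)} = 4 + \frac{3 + 5}{3} = 4 + \frac{1}{3} \cdot 8 = 4 + \frac{8}{3} = \frac{20}{3}$)
$q{\left(c \right)} = \frac{20}{3}$
$H{\left(h,k \right)} = h + 2 k$
$u = \frac{29}{3}$ ($u = \frac{20}{3} + 3 = \frac{29}{3} \approx 9.6667$)
$\left(H{\left(-2,4 \right)} + u\right)^{2} = \left(\left(-2 + 2 \cdot 4\right) + \frac{29}{3}\right)^{2} = \left(\left(-2 + 8\right) + \frac{29}{3}\right)^{2} = \left(6 + \frac{29}{3}\right)^{2} = \left(\frac{47}{3}\right)^{2} = \frac{2209}{9}$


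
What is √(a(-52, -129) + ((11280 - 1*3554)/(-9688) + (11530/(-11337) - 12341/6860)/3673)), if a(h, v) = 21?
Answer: √1284267458141260759413570/252135050055 ≈ 4.4946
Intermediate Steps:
√(a(-52, -129) + ((11280 - 1*3554)/(-9688) + (11530/(-11337) - 12341/6860)/3673)) = √(21 + ((11280 - 1*3554)/(-9688) + (11530/(-11337) - 12341/6860)/3673)) = √(21 + ((11280 - 3554)*(-1/9688) + (11530*(-1/11337) - 12341*1/6860)*(1/3673))) = √(21 + (7726*(-1/9688) + (-11530/11337 - 1763/980)*(1/3673))) = √(21 + (-3863/4844 - 31286531/11110260*1/3673)) = √(21 + (-3863/4844 - 31286531/40807984980)) = √(21 - 1408864267267/1764945350385) = √(35654988090818/1764945350385) = √1284267458141260759413570/252135050055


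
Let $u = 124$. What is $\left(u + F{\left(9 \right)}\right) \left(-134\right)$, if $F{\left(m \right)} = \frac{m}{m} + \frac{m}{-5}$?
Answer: $- \frac{82544}{5} \approx -16509.0$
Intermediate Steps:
$F{\left(m \right)} = 1 - \frac{m}{5}$ ($F{\left(m \right)} = 1 + m \left(- \frac{1}{5}\right) = 1 - \frac{m}{5}$)
$\left(u + F{\left(9 \right)}\right) \left(-134\right) = \left(124 + \left(1 - \frac{9}{5}\right)\right) \left(-134\right) = \left(124 - \frac{4}{5}\right) \left(-134\right) = \frac{616}{5} \left(-134\right) = - \frac{82544}{5}$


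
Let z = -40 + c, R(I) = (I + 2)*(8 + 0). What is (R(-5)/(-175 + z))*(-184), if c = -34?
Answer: -1472/83 ≈ -17.735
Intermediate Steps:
R(I) = 16 + 8*I (R(I) = (2 + I)*8 = 16 + 8*I)
z = -74 (z = -40 - 34 = -74)
(R(-5)/(-175 + z))*(-184) = ((16 + 8*(-5))/(-175 - 74))*(-184) = ((16 - 40)/(-249))*(-184) = -1/249*(-24)*(-184) = (8/83)*(-184) = -1472/83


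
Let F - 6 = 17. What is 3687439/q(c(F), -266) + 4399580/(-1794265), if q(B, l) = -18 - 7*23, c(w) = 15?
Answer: -1323406052431/64234687 ≈ -20603.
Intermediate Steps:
F = 23 (F = 6 + 17 = 23)
q(B, l) = -179 (q(B, l) = -18 - 161 = -179)
3687439/q(c(F), -266) + 4399580/(-1794265) = 3687439/(-179) + 4399580/(-1794265) = 3687439*(-1/179) + 4399580*(-1/1794265) = -3687439/179 - 879916/358853 = -1323406052431/64234687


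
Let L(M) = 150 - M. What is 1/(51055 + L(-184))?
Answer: 1/51389 ≈ 1.9459e-5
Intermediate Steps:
1/(51055 + L(-184)) = 1/(51055 + (150 - 1*(-184))) = 1/(51055 + (150 + 184)) = 1/(51055 + 334) = 1/51389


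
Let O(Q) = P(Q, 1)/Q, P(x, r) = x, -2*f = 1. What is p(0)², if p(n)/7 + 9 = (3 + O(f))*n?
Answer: 3969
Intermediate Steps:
f = -½ (f = -½*1 = -½ ≈ -0.50000)
O(Q) = 1 (O(Q) = Q/Q = 1)
p(n) = -63 + 28*n (p(n) = -63 + 7*((3 + 1)*n) = -63 + 7*(4*n) = -63 + 28*n)
p(0)² = (-63 + 28*0)² = (-63 + 0)² = (-63)² = 3969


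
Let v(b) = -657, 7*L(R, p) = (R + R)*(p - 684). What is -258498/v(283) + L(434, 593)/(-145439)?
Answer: 596874670/1516721 ≈ 393.53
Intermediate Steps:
L(R, p) = 2*R*(-684 + p)/7 (L(R, p) = ((R + R)*(p - 684))/7 = ((2*R)*(-684 + p))/7 = (2*R*(-684 + p))/7 = 2*R*(-684 + p)/7)
-258498/v(283) + L(434, 593)/(-145439) = -258498/(-657) + ((2/7)*434*(-684 + 593))/(-145439) = -258498*(-1/657) + ((2/7)*434*(-91))*(-1/145439) = 28722/73 - 11284*(-1/145439) = 28722/73 + 1612/20777 = 596874670/1516721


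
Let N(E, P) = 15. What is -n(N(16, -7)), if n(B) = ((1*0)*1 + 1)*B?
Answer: -15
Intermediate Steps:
n(B) = B (n(B) = (0*1 + 1)*B = (0 + 1)*B = 1*B = B)
-n(N(16, -7)) = -1*15 = -15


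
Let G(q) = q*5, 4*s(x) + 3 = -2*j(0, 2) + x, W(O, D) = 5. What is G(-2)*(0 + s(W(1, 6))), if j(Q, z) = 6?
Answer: 25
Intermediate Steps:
s(x) = -15/4 + x/4 (s(x) = -3/4 + (-2*6 + x)/4 = -3/4 + (-12 + x)/4 = -3/4 + (-3 + x/4) = -15/4 + x/4)
G(q) = 5*q
G(-2)*(0 + s(W(1, 6))) = (5*(-2))*(0 + (-15/4 + (1/4)*5)) = -10*(0 + (-15/4 + 5/4)) = -10*(0 - 5/2) = -10*(-5/2) = 25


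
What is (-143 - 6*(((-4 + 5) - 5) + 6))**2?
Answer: 24025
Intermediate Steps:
(-143 - 6*(((-4 + 5) - 5) + 6))**2 = (-143 - 6*((1 - 5) + 6))**2 = (-143 - 6*(-4 + 6))**2 = (-143 - 6*2)**2 = (-143 - 12)**2 = (-155)**2 = 24025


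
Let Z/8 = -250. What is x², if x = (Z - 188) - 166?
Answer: 5541316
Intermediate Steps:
Z = -2000 (Z = 8*(-250) = -2000)
x = -2354 (x = (-2000 - 188) - 166 = -2188 - 166 = -2354)
x² = (-2354)² = 5541316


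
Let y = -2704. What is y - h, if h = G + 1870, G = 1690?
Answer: -6264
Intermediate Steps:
h = 3560 (h = 1690 + 1870 = 3560)
y - h = -2704 - 1*3560 = -2704 - 3560 = -6264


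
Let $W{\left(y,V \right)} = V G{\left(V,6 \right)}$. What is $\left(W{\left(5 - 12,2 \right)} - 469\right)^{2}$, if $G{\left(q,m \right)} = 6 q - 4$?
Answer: $205209$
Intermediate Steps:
$G{\left(q,m \right)} = -4 + 6 q$
$W{\left(y,V \right)} = V \left(-4 + 6 V\right)$
$\left(W{\left(5 - 12,2 \right)} - 469\right)^{2} = \left(2 \cdot 2 \left(-2 + 3 \cdot 2\right) - 469\right)^{2} = \left(2 \cdot 2 \left(-2 + 6\right) - 469\right)^{2} = \left(2 \cdot 2 \cdot 4 - 469\right)^{2} = \left(16 - 469\right)^{2} = \left(-453\right)^{2} = 205209$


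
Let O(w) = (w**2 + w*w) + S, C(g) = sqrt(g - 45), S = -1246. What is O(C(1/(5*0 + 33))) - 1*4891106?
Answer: -161450584/33 ≈ -4.8924e+6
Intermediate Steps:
C(g) = sqrt(-45 + g)
O(w) = -1246 + 2*w**2 (O(w) = (w**2 + w*w) - 1246 = (w**2 + w**2) - 1246 = 2*w**2 - 1246 = -1246 + 2*w**2)
O(C(1/(5*0 + 33))) - 1*4891106 = (-1246 + 2*(sqrt(-45 + 1/(5*0 + 33)))**2) - 1*4891106 = (-1246 + 2*(sqrt(-45 + 1/(0 + 33)))**2) - 4891106 = (-1246 + 2*(sqrt(-45 + 1/33))**2) - 4891106 = (-1246 + 2*(sqrt(-1484/33))**2) - 4891106 = (-1246 + 2*(2*I*sqrt(12243)/33)**2) - 4891106 = (-1246 + 2*(-1484/33)) - 4891106 = (-1246 - 2968/33) - 4891106 = -44086/33 - 4891106 = -161450584/33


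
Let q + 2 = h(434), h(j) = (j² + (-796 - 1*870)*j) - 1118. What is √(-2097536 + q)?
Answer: 8*I*√41146 ≈ 1622.8*I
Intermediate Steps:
h(j) = -1118 + j² - 1666*j (h(j) = (j² + (-796 - 870)*j) - 1118 = (j² - 1666*j) - 1118 = -1118 + j² - 1666*j)
q = -535808 (q = -2 + (-1118 + 434² - 1666*434) = -2 + (-1118 + 188356 - 723044) = -2 - 535806 = -535808)
√(-2097536 + q) = √(-2097536 - 535808) = √(-2633344) = 8*I*√41146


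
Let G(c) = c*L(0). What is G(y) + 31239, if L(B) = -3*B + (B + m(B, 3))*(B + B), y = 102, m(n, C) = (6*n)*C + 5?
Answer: 31239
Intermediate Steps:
m(n, C) = 5 + 6*C*n (m(n, C) = 6*C*n + 5 = 5 + 6*C*n)
L(B) = -3*B + 2*B*(5 + 19*B) (L(B) = -3*B + (B + (5 + 6*3*B))*(B + B) = -3*B + (B + (5 + 18*B))*(2*B) = -3*B + (5 + 19*B)*(2*B) = -3*B + 2*B*(5 + 19*B))
G(c) = 0 (G(c) = c*(0*(7 + 38*0)) = c*(0*(7 + 0)) = c*(0*7) = c*0 = 0)
G(y) + 31239 = 0 + 31239 = 31239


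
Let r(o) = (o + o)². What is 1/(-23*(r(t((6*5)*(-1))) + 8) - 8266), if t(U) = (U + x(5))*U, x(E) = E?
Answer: -1/51758450 ≈ -1.9321e-8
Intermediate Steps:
t(U) = U*(5 + U) (t(U) = (U + 5)*U = (5 + U)*U = U*(5 + U))
r(o) = 4*o² (r(o) = (2*o)² = 4*o²)
1/(-23*(r(t((6*5)*(-1))) + 8) - 8266) = 1/(-23*(4*(((6*5)*(-1))*(5 + (6*5)*(-1)))² + 8) - 8266) = 1/(-23*(4*((30*(-1))*(5 + 30*(-1)))² + 8) - 8266) = 1/(-23*(4*(-30*(5 - 30))² + 8) - 8266) = 1/(-23*(4*(-30*(-25))² + 8) - 8266) = 1/(-23*(4*750² + 8) - 8266) = 1/(-23*(4*562500 + 8) - 8266) = 1/(-23*(2250000 + 8) - 8266) = 1/(-23*2250008 - 8266) = 1/(-51750184 - 8266) = 1/(-51758450) = -1/51758450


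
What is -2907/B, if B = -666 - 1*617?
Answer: 2907/1283 ≈ 2.2658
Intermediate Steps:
B = -1283 (B = -666 - 617 = -1283)
-2907/B = -2907/(-1283) = -2907*(-1/1283) = 2907/1283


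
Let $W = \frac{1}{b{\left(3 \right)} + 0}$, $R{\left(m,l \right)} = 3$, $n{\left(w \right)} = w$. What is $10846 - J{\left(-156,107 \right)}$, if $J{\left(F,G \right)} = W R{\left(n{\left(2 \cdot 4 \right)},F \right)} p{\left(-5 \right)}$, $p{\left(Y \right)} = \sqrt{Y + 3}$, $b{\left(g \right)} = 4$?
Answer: $10846 - \frac{3 i \sqrt{2}}{4} \approx 10846.0 - 1.0607 i$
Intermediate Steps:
$p{\left(Y \right)} = \sqrt{3 + Y}$
$W = \frac{1}{4}$ ($W = \frac{1}{4 + 0} = \frac{1}{4} \approx 0.25$)
$J{\left(F,G \right)} = \frac{3 i \sqrt{2}}{4}$ ($J{\left(F,G \right)} = \frac{1}{4} \cdot 3 \sqrt{3 - 5} = \frac{3 \sqrt{-2}}{4} = \frac{3 i \sqrt{2}}{4}$)
$10846 - J{\left(-156,107 \right)} = 10846 - \frac{3 i \sqrt{2}}{4}$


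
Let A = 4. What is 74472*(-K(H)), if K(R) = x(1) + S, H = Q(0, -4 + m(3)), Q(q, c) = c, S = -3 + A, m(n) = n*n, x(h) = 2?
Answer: -223416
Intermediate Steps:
m(n) = n²
S = 1 (S = -3 + 4 = 1)
H = 5 (H = -4 + 3² = -4 + 9 = 5)
K(R) = 3 (K(R) = 2 + 1 = 3)
74472*(-K(H)) = 74472*(-1*3) = 74472*(-3) = -223416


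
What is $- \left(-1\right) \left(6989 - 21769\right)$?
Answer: $-14780$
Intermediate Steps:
$- \left(-1\right) \left(6989 - 21769\right) = - \left(-1\right) \left(-14780\right) = \left(-1\right) 14780 = -14780$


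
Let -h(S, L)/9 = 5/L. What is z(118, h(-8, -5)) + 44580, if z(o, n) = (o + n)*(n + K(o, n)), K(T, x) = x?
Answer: 46866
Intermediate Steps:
h(S, L) = -45/L
z(o, n) = 2*n*(n + o) (z(o, n) = (o + n)*(n + n) = (n + o)*(2*n) = 2*n*(n + o))
z(118, h(-8, -5)) + 44580 = 2*(-45/(-5))*(-45/(-5) + 118) + 44580 = 2*(-45*(-1/5))*(-45*(-1/5) + 118) + 44580 = 2*9*(9 + 118) + 44580 = 2*9*127 + 44580 = 2286 + 44580 = 46866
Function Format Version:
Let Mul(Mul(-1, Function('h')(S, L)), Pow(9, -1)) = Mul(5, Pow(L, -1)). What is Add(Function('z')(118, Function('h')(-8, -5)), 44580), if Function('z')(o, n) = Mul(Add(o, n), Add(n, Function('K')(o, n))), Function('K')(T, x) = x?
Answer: 46866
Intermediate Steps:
Function('h')(S, L) = Mul(-45, Pow(L, -1)) (Function('h')(S, L) = Mul(-9, Mul(5, Pow(L, -1))) = Mul(-45, Pow(L, -1)))
Function('z')(o, n) = Mul(2, n, Add(n, o)) (Function('z')(o, n) = Mul(Add(o, n), Add(n, n)) = Mul(Add(n, o), Mul(2, n)) = Mul(2, n, Add(n, o)))
Add(Function('z')(118, Function('h')(-8, -5)), 44580) = Add(Mul(2, Mul(-45, Pow(-5, -1)), Add(Mul(-45, Pow(-5, -1)), 118)), 44580) = Add(Mul(2, Mul(-45, Rational(-1, 5)), Add(Mul(-45, Rational(-1, 5)), 118)), 44580) = Add(Mul(2, 9, Add(9, 118)), 44580) = Add(Mul(2, 9, 127), 44580) = Add(2286, 44580) = 46866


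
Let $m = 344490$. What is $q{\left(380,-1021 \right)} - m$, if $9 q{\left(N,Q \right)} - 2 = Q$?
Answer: $- \frac{3101429}{9} \approx -3.446 \cdot 10^{5}$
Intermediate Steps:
$q{\left(N,Q \right)} = \frac{2}{9} + \frac{Q}{9}$
$q{\left(380,-1021 \right)} - m = \left(\frac{2}{9} + \frac{1}{9} \left(-1021\right)\right) - 344490 = \left(\frac{2}{9} - \frac{1021}{9}\right) - 344490 = - \frac{1019}{9} - 344490 = - \frac{3101429}{9}$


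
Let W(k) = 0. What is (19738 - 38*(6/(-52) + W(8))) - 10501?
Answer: 120138/13 ≈ 9241.4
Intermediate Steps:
(19738 - 38*(6/(-52) + W(8))) - 10501 = (19738 - 38*(6/(-52) + 0)) - 10501 = (19738 - 38*(6*(-1/52) + 0)) - 10501 = (19738 - 38*(-3/26 + 0)) - 10501 = (19738 - 38*(-3/26)) - 10501 = (19738 + 57/13) - 10501 = 256651/13 - 10501 = 120138/13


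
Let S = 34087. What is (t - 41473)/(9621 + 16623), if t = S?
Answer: -1231/4374 ≈ -0.28144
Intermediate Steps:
t = 34087
(t - 41473)/(9621 + 16623) = (34087 - 41473)/(9621 + 16623) = -7386/26244 = -7386*1/26244 = -1231/4374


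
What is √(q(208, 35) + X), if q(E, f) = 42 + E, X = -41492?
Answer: I*√41242 ≈ 203.08*I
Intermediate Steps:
√(q(208, 35) + X) = √((42 + 208) - 41492) = √(250 - 41492) = √(-41242) = I*√41242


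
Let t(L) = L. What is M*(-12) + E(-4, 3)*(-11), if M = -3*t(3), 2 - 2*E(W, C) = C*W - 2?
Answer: 20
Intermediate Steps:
E(W, C) = 2 - C*W/2 (E(W, C) = 1 - (C*W - 2)/2 = 1 - (-2 + C*W)/2 = 1 + (1 - C*W/2) = 2 - C*W/2)
M = -9 (M = -3*3 = -9)
M*(-12) + E(-4, 3)*(-11) = -9*(-12) + (2 - ½*3*(-4))*(-11) = 108 + (2 + 6)*(-11) = 108 + 8*(-11) = 108 - 88 = 20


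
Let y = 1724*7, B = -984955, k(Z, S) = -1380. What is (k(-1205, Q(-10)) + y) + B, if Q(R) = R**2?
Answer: -974267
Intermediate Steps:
y = 12068
(k(-1205, Q(-10)) + y) + B = (-1380 + 12068) - 984955 = 10688 - 984955 = -974267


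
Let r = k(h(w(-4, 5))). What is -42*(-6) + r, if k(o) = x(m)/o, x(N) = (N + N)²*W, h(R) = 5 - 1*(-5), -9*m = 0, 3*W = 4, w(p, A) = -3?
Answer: 252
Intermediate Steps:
W = 4/3 (W = (⅓)*4 = 4/3 ≈ 1.3333)
m = 0 (m = -⅑*0 = 0)
h(R) = 10 (h(R) = 5 + 5 = 10)
x(N) = 16*N²/3 (x(N) = (N + N)²*(4/3) = (2*N)²*(4/3) = (4*N²)*(4/3) = 16*N²/3)
k(o) = 0 (k(o) = ((16/3)*0²)/o = ((16/3)*0)/o = 0/o = 0)
r = 0
-42*(-6) + r = -42*(-6) + 0 = 252 + 0 = 252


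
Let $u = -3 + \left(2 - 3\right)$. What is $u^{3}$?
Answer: $-64$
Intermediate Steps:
$u = -4$ ($u = -3 - 1 = -4$)
$u^{3} = \left(-4\right)^{3} = -64$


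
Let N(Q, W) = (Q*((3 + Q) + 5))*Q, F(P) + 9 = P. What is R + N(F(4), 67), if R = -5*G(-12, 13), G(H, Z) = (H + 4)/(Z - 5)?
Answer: 80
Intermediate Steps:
F(P) = -9 + P
G(H, Z) = (4 + H)/(-5 + Z)
N(Q, W) = Q**2*(8 + Q) (N(Q, W) = (Q*(8 + Q))*Q = Q**2*(8 + Q))
R = 5 (R = -5*(4 - 12)/(-5 + 13) = -5*(-8)/8 = -5*(-1) = 5)
R + N(F(4), 67) = 5 + (-9 + 4)**2*(8 + (-9 + 4)) = 5 + (-5)**2*(8 - 5) = 5 + 25*3 = 5 + 75 = 80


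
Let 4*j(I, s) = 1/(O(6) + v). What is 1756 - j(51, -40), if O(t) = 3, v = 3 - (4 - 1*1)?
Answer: 21071/12 ≈ 1755.9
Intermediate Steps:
v = 0 (v = 3 - (4 - 1) = 3 - 1*3 = 3 - 3 = 0)
j(I, s) = 1/12 (j(I, s) = 1/(4*(3 + 0)) = (1/4)/3 = (1/4)*(1/3) = 1/12)
1756 - j(51, -40) = 1756 - 1*1/12 = 1756 - 1/12 = 21071/12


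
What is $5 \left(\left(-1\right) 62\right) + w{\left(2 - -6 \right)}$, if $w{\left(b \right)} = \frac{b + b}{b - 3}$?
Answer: $- \frac{1534}{5} \approx -306.8$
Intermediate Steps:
$w{\left(b \right)} = \frac{2 b}{-3 + b}$
$5 \left(\left(-1\right) 62\right) + w{\left(2 - -6 \right)} = 5 \left(\left(-1\right) 62\right) + \frac{2 \left(2 - -6\right)}{-3 + \left(2 - -6\right)} = 5 \left(-62\right) + \frac{2 \left(2 + 6\right)}{-3 + \left(2 + 6\right)} = -310 + 2 \cdot 8 \frac{1}{-3 + 8} = -310 + 2 \cdot 8 \cdot \frac{1}{5} = -310 + \frac{16}{5} = - \frac{1534}{5}$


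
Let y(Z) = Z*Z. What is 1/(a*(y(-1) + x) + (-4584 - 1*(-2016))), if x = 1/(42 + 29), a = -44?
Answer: -71/185496 ≈ -0.00038276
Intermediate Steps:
y(Z) = Z²
x = 1/71 ≈ 0.014085
1/(a*(y(-1) + x) + (-4584 - 1*(-2016))) = 1/(-44*((-1)² + 1/71) + (-4584 - 1*(-2016))) = 1/(-44*(1 + 1/71) + (-4584 + 2016)) = 1/(-44*72/71 - 2568) = 1/(-3168/71 - 2568) = 1/(-185496/71) = -71/185496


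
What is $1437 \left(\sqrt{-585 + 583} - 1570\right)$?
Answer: $-2256090 + 1437 i \sqrt{2} \approx -2.2561 \cdot 10^{6} + 2032.2 i$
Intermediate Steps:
$1437 \left(\sqrt{-585 + 583} - 1570\right) = 1437 \left(\sqrt{-2} - 1570\right) = 1437 \left(i \sqrt{2} - 1570\right) = 1437 \left(-1570 + i \sqrt{2}\right) = -2256090 + 1437 i \sqrt{2}$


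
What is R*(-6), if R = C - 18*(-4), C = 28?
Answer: -600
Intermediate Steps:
R = 100 (R = 28 - 18*(-4) = 28 - 1*(-72) = 28 + 72 = 100)
R*(-6) = 100*(-6) = -600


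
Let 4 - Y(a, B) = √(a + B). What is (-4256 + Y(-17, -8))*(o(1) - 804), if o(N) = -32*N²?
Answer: 3554672 + 4180*I ≈ 3.5547e+6 + 4180.0*I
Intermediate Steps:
Y(a, B) = 4 - √(B + a) (Y(a, B) = 4 - √(a + B) = 4 - √(B + a))
(-4256 + Y(-17, -8))*(o(1) - 804) = (-4256 + (4 - √(-8 - 17)))*(-32*1² - 804) = (-4256 + (4 - √(-25)))*(-32*1 - 804) = (-4256 + (4 - 5*I))*(-32 - 804) = (-4256 + (4 - 5*I))*(-836) = (-4252 - 5*I)*(-836) = 3554672 + 4180*I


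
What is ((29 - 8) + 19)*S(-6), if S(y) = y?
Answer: -240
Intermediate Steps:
((29 - 8) + 19)*S(-6) = ((29 - 8) + 19)*(-6) = (21 + 19)*(-6) = 40*(-6) = -240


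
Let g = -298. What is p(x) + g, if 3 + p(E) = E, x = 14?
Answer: -287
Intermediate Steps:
p(E) = -3 + E
p(x) + g = (-3 + 14) - 298 = 11 - 298 = -287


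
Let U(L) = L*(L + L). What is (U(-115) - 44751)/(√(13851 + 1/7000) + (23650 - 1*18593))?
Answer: -647837099000/178915785999 + 183010*√6786990070/178915785999 ≈ -3.5366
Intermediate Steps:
U(L) = 2*L² (U(L) = L*(2*L) = 2*L²)
(U(-115) - 44751)/(√(13851 + 1/7000) + (23650 - 1*18593)) = (2*(-115)² - 44751)/(√(13851 + 1/7000) + (23650 - 1*18593)) = (2*13225 - 44751)/(√(13851 + 1/7000) + (23650 - 18593)) = (26450 - 44751)/(√(96957001/7000) + 5057) = -18301/(√6786990070/700 + 5057) = -18301/(5057 + √6786990070/700)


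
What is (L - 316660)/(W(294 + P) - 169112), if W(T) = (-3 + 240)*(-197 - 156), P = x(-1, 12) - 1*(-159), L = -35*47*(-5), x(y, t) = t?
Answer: 308435/252773 ≈ 1.2202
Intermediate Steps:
L = 8225 (L = -1645*(-5) = 8225)
P = 171 (P = 12 - 1*(-159) = 12 + 159 = 171)
W(T) = -83661 (W(T) = 237*(-353) = -83661)
(L - 316660)/(W(294 + P) - 169112) = (8225 - 316660)/(-83661 - 169112) = -308435/(-252773) = -308435*(-1/252773) = 308435/252773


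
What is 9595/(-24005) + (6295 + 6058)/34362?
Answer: -6633925/164971962 ≈ -0.040212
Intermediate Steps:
9595/(-24005) + (6295 + 6058)/34362 = 9595*(-1/24005) + 12353*(1/34362) = -1919/4801 + 12353/34362 = -6633925/164971962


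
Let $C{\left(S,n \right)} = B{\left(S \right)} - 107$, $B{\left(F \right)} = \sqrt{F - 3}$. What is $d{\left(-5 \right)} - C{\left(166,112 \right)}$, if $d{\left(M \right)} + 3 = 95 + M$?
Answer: $194 - \sqrt{163} \approx 181.23$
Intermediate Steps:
$d{\left(M \right)} = 92 + M$ ($d{\left(M \right)} = -3 + \left(95 + M\right) = 92 + M$)
$B{\left(F \right)} = \sqrt{-3 + F}$
$C{\left(S,n \right)} = -107 + \sqrt{-3 + S}$ ($C{\left(S,n \right)} = \sqrt{-3 + S} - 107 = -107 + \sqrt{-3 + S}$)
$d{\left(-5 \right)} - C{\left(166,112 \right)} = \left(92 - 5\right) - \left(-107 + \sqrt{-3 + 166}\right) = 87 - \left(-107 + \sqrt{163}\right) = 87 + \left(107 - \sqrt{163}\right) = 194 - \sqrt{163}$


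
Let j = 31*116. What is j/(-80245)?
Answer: -3596/80245 ≈ -0.044813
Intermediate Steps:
j = 3596
j/(-80245) = 3596/(-80245) = 3596*(-1/80245) = -3596/80245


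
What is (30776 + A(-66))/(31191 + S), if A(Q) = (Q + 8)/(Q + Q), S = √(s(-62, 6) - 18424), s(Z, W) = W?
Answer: 21118854265/21403731778 - 2031245*I*√18418/64211195334 ≈ 0.98669 - 0.0042931*I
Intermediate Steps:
S = I*√18418 (S = √(6 - 18424) = √(-18418) = I*√18418 ≈ 135.71*I)
A(Q) = (8 + Q)/(2*Q) (A(Q) = (8 + Q)/((2*Q)) = (8 + Q)*(1/(2*Q)) = (8 + Q)/(2*Q))
(30776 + A(-66))/(31191 + S) = (30776 + (½)*(8 - 66)/(-66))/(31191 + I*√18418) = (30776 + (½)*(-1/66)*(-58))/(31191 + I*√18418) = (30776 + 29/66)/(31191 + I*√18418) = 2031245/(66*(31191 + I*√18418))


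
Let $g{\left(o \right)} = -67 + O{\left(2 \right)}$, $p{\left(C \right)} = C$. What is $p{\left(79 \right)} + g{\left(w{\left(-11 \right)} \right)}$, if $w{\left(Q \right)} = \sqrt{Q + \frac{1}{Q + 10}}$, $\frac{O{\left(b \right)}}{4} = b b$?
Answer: $28$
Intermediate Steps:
$O{\left(b \right)} = 4 b^{2}$ ($O{\left(b \right)} = 4 b b = 4 b^{2}$)
$w{\left(Q \right)} = \sqrt{Q + \frac{1}{10 + Q}}$
$g{\left(o \right)} = -51$ ($g{\left(o \right)} = -67 + 4 \cdot 2^{2} = -67 + 4 \cdot 4 = -67 + 16 = -51$)
$p{\left(79 \right)} + g{\left(w{\left(-11 \right)} \right)} = 79 - 51 = 28$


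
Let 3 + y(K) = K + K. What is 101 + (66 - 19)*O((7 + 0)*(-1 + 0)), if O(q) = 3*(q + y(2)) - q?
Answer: -416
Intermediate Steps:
y(K) = -3 + 2*K (y(K) = -3 + (K + K) = -3 + 2*K)
O(q) = 3 + 2*q (O(q) = 3*(q + (-3 + 2*2)) - q = 3*(q + (-3 + 4)) - q = 3*(q + 1) - q = 3*(1 + q) - q = (3 + 3*q) - q = 3 + 2*q)
101 + (66 - 19)*O((7 + 0)*(-1 + 0)) = 101 + (66 - 19)*(3 + 2*((7 + 0)*(-1 + 0))) = 101 + 47*(3 + 2*(7*(-1))) = 101 + 47*(3 + 2*(-7)) = 101 + 47*(3 - 14) = 101 + 47*(-11) = 101 - 517 = -416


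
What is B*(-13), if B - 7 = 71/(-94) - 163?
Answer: 191555/94 ≈ 2037.8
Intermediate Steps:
B = -14735/94 (B = 7 + (71/(-94) - 163) = 7 + (71*(-1/94) - 163) = 7 + (-71/94 - 163) = 7 - 15393/94 = -14735/94 ≈ -156.76)
B*(-13) = -14735/94*(-13) = 191555/94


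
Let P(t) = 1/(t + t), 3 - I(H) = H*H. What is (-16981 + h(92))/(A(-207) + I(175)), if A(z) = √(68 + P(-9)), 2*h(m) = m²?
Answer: 7027197804/16878722689 + 38247*√2446/16878722689 ≈ 0.41645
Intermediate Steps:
I(H) = 3 - H² (I(H) = 3 - H*H = 3 - H²)
h(m) = m²/2
P(t) = 1/(2*t)
A(z) = √2446/6 (A(z) = √(68 + (½)/(-9)) = √(68 + (½)*(-⅑)) = √(68 - 1/18) = √(1223/18) = √2446/6)
(-16981 + h(92))/(A(-207) + I(175)) = (-16981 + (½)*92²)/(√2446/6 + (3 - 1*175²)) = (-16981 + (½)*8464)/(√2446/6 + (3 - 1*30625)) = (-16981 + 4232)/(√2446/6 + (3 - 30625)) = -12749/(√2446/6 - 30622) = -12749/(-30622 + √2446/6)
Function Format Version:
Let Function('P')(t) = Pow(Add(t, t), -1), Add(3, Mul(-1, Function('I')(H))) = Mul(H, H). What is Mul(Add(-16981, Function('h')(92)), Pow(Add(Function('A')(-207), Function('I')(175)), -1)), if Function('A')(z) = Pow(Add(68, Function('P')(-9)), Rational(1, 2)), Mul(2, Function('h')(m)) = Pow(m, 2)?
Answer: Add(Rational(7027197804, 16878722689), Mul(Rational(38247, 16878722689), Pow(2446, Rational(1, 2)))) ≈ 0.41645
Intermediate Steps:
Function('I')(H) = Add(3, Mul(-1, Pow(H, 2))) (Function('I')(H) = Add(3, Mul(-1, Mul(H, H))) = Add(3, Mul(-1, Pow(H, 2))))
Function('h')(m) = Mul(Rational(1, 2), Pow(m, 2))
Function('P')(t) = Mul(Rational(1, 2), Pow(t, -1)) (Function('P')(t) = Pow(Mul(2, t), -1) = Mul(Rational(1, 2), Pow(t, -1)))
Function('A')(z) = Mul(Rational(1, 6), Pow(2446, Rational(1, 2))) (Function('A')(z) = Pow(Add(68, Mul(Rational(1, 2), Pow(-9, -1))), Rational(1, 2)) = Pow(Add(68, Mul(Rational(1, 2), Rational(-1, 9))), Rational(1, 2)) = Pow(Add(68, Rational(-1, 18)), Rational(1, 2)) = Pow(Rational(1223, 18), Rational(1, 2)) = Mul(Rational(1, 6), Pow(2446, Rational(1, 2))))
Mul(Add(-16981, Function('h')(92)), Pow(Add(Function('A')(-207), Function('I')(175)), -1)) = Mul(Add(-16981, Mul(Rational(1, 2), Pow(92, 2))), Pow(Add(Mul(Rational(1, 6), Pow(2446, Rational(1, 2))), Add(3, Mul(-1, Pow(175, 2)))), -1)) = Mul(Add(-16981, Mul(Rational(1, 2), 8464)), Pow(Add(Mul(Rational(1, 6), Pow(2446, Rational(1, 2))), Add(3, Mul(-1, 30625))), -1)) = Mul(Add(-16981, 4232), Pow(Add(Mul(Rational(1, 6), Pow(2446, Rational(1, 2))), Add(3, -30625)), -1)) = Mul(-12749, Pow(Add(Mul(Rational(1, 6), Pow(2446, Rational(1, 2))), -30622), -1)) = Mul(-12749, Pow(Add(-30622, Mul(Rational(1, 6), Pow(2446, Rational(1, 2)))), -1))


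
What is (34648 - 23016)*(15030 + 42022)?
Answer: 663628864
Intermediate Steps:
(34648 - 23016)*(15030 + 42022) = 11632*57052 = 663628864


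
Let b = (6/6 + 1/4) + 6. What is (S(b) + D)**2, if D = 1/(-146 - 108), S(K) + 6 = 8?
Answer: 257049/64516 ≈ 3.9843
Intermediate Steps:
b = 29/4 (b = (6*(1/6) + 1*(1/4)) + 6 = (1 + 1/4) + 6 = 5/4 + 6 = 29/4 ≈ 7.2500)
S(K) = 2 (S(K) = -6 + 8 = 2)
D = -1/254 (D = 1/(-254) = -1/254 ≈ -0.0039370)
(S(b) + D)**2 = (2 - 1/254)**2 = (507/254)**2 = 257049/64516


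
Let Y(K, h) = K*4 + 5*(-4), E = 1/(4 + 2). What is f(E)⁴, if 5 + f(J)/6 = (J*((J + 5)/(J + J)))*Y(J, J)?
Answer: 956720690641/81 ≈ 1.1811e+10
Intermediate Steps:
E = ⅙ (E = 1/6 = ⅙ ≈ 0.16667)
Y(K, h) = -20 + 4*K (Y(K, h) = 4*K - 20 = -20 + 4*K)
f(J) = -30 + 6*(-20 + 4*J)*(5/2 + J/2) (f(J) = -30 + 6*((J*((J + 5)/(J + J)))*(-20 + 4*J)) = -30 + 6*((J*((5 + J)/((2*J))))*(-20 + 4*J)) = -30 + 6*((J*((5 + J)*(1/(2*J))))*(-20 + 4*J)) = -30 + 6*((J*((5 + J)/(2*J)))*(-20 + 4*J)) = -30 + 6*((5/2 + J/2)*(-20 + 4*J)) = -30 + 6*((-20 + 4*J)*(5/2 + J/2)) = -30 + 6*(-20 + 4*J)*(5/2 + J/2))
f(E)⁴ = (-330 + 12*(⅙)²)⁴ = (-330 + 12*(1/36))⁴ = (-330 + ⅓)⁴ = (-989/3)⁴ = 956720690641/81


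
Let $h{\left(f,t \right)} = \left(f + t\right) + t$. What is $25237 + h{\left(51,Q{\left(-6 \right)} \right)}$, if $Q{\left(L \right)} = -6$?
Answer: $25276$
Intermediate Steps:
$h{\left(f,t \right)} = f + 2 t$
$25237 + h{\left(51,Q{\left(-6 \right)} \right)} = 25237 + \left(51 + 2 \left(-6\right)\right) = 25237 + \left(51 - 12\right) = 25237 + 39 = 25276$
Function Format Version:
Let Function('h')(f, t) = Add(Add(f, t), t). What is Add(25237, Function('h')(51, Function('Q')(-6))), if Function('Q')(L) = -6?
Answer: 25276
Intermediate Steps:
Function('h')(f, t) = Add(f, Mul(2, t))
Add(25237, Function('h')(51, Function('Q')(-6))) = Add(25237, Add(51, Mul(2, -6))) = Add(25237, Add(51, -12)) = Add(25237, 39) = 25276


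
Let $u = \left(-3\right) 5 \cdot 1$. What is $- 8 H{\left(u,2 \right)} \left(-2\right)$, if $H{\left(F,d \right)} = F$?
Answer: $-240$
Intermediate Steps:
$u = -15$ ($u = \left(-15\right) 1 = -15$)
$- 8 H{\left(u,2 \right)} \left(-2\right) = \left(-8\right) \left(-15\right) \left(-2\right) = 120 \left(-2\right) = -240$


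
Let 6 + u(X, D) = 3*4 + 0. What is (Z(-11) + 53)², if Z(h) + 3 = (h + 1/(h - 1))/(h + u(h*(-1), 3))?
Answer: 9815689/3600 ≈ 2726.6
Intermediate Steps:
u(X, D) = 6 (u(X, D) = -6 + (3*4 + 0) = -6 + (12 + 0) = -6 + 12 = 6)
Z(h) = -3 + (h + 1/(-1 + h))/(6 + h) (Z(h) = -3 + (h + 1/(h - 1))/(h + 6) = -3 + (h + 1/(-1 + h))/(6 + h))
(Z(-11) + 53)² = ((19 - 16*(-11) - 2*(-11)²)/(-6 + (-11)² + 5*(-11)) + 53)² = ((19 + 176 - 2*121)/(-6 + 121 - 55) + 53)² = ((19 + 176 - 242)/60 + 53)² = ((1/60)*(-47) + 53)² = (-47/60 + 53)² = (3133/60)² = 9815689/3600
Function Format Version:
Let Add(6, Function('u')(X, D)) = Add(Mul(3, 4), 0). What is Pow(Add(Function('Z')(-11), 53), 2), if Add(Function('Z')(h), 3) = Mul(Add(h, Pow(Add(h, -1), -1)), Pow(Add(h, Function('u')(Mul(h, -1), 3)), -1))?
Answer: Rational(9815689, 3600) ≈ 2726.6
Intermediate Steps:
Function('u')(X, D) = 6 (Function('u')(X, D) = Add(-6, Add(Mul(3, 4), 0)) = Add(-6, Add(12, 0)) = Add(-6, 12) = 6)
Function('Z')(h) = Add(-3, Mul(Pow(Add(6, h), -1), Add(h, Pow(Add(-1, h), -1)))) (Function('Z')(h) = Add(-3, Mul(Add(h, Pow(Add(h, -1), -1)), Pow(Add(h, 6), -1))) = Add(-3, Mul(Add(h, Pow(Add(-1, h), -1)), Pow(Add(6, h), -1))) = Add(-3, Mul(Pow(Add(6, h), -1), Add(h, Pow(Add(-1, h), -1)))))
Pow(Add(Function('Z')(-11), 53), 2) = Pow(Add(Mul(Pow(Add(-6, Pow(-11, 2), Mul(5, -11)), -1), Add(19, Mul(-16, -11), Mul(-2, Pow(-11, 2)))), 53), 2) = Pow(Add(Mul(Pow(Add(-6, 121, -55), -1), Add(19, 176, Mul(-2, 121))), 53), 2) = Pow(Add(Mul(Pow(60, -1), Add(19, 176, -242)), 53), 2) = Pow(Add(Mul(Rational(1, 60), -47), 53), 2) = Pow(Add(Rational(-47, 60), 53), 2) = Pow(Rational(3133, 60), 2) = Rational(9815689, 3600)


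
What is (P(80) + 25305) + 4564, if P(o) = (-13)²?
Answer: 30038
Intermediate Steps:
P(o) = 169
(P(80) + 25305) + 4564 = (169 + 25305) + 4564 = 25474 + 4564 = 30038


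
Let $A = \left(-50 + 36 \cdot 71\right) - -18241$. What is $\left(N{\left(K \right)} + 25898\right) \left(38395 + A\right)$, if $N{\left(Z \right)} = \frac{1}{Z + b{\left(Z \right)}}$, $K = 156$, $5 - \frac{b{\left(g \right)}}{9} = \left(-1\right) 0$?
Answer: $\frac{102621207286}{67} \approx 1.5317 \cdot 10^{9}$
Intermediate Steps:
$b{\left(g \right)} = 45$ ($b{\left(g \right)} = 45 - 9 \left(\left(-1\right) 0\right) = 45 - 0 = 45 + 0 = 45$)
$A = 20747$ ($A = \left(-50 + 2556\right) + 18241 = 2506 + 18241 = 20747$)
$N{\left(Z \right)} = \frac{1}{45 + Z}$ ($N{\left(Z \right)} = \frac{1}{Z + 45} = \frac{1}{45 + Z}$)
$\left(N{\left(K \right)} + 25898\right) \left(38395 + A\right) = \left(\frac{1}{45 + 156} + 25898\right) \left(38395 + 20747\right) = \left(\frac{1}{201} + 25898\right) 59142 = \frac{5205499}{201} \cdot 59142 = \frac{102621207286}{67}$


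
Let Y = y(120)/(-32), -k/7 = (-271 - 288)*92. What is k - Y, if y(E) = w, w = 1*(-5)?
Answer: 11519867/32 ≈ 3.6000e+5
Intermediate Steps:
w = -5
k = 359996 (k = -7*(-271 - 288)*92 = -(-3913)*92 = -7*(-51428) = 359996)
y(E) = -5
Y = 5/32 (Y = -5/(-32) = -1/32*(-5) = 5/32 ≈ 0.15625)
k - Y = 359996 - 1*5/32 = 359996 - 5/32 = 11519867/32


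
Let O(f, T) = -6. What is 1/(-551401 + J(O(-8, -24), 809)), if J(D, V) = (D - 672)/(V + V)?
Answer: -809/446083748 ≈ -1.8136e-6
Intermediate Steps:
J(D, V) = (-672 + D)/(2*V) (J(D, V) = (-672 + D)/((2*V)) = (-672 + D)*(1/(2*V)) = (-672 + D)/(2*V))
1/(-551401 + J(O(-8, -24), 809)) = 1/(-551401 + (½)*(-672 - 6)/809) = 1/(-551401 + (½)*(1/809)*(-678)) = 1/(-551401 - 339/809) = 1/(-446083748/809) = -809/446083748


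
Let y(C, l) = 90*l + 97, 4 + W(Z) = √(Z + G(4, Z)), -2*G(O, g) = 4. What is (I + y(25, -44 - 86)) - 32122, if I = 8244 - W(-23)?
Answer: -35477 - 5*I ≈ -35477.0 - 5.0*I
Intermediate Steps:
G(O, g) = -2 (G(O, g) = -½*4 = -2)
W(Z) = -4 + √(-2 + Z) (W(Z) = -4 + √(Z - 2) = -4 + √(-2 + Z))
y(C, l) = 97 + 90*l
I = 8248 - 5*I (I = 8244 - (-4 + √(-2 - 23)) = 8244 - (-4 + √(-25)) = 8244 - (-4 + 5*I) = 8244 + (4 - 5*I) = 8248 - 5*I ≈ 8248.0 - 5.0*I)
(I + y(25, -44 - 86)) - 32122 = ((8248 - 5*I) + (97 + 90*(-44 - 86))) - 32122 = ((8248 - 5*I) + (97 + 90*(-130))) - 32122 = ((8248 - 5*I) + (97 - 11700)) - 32122 = ((8248 - 5*I) - 11603) - 32122 = (-3355 - 5*I) - 32122 = -35477 - 5*I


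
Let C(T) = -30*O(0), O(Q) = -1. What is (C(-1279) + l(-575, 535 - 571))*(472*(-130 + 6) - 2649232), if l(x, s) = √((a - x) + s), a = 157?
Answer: -81232800 - 5415520*√174 ≈ -1.5267e+8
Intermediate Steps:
C(T) = 30 (C(T) = -30*(-1) = 30)
l(x, s) = √(157 + s - x) (l(x, s) = √((157 - x) + s) = √(157 + s - x))
(C(-1279) + l(-575, 535 - 571))*(472*(-130 + 6) - 2649232) = (30 + √(157 + (535 - 571) - 1*(-575)))*(472*(-130 + 6) - 2649232) = (30 + √(157 - 36 + 575))*(472*(-124) - 2649232) = (30 + √696)*(-58528 - 2649232) = (30 + 2*√174)*(-2707760) = -81232800 - 5415520*√174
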